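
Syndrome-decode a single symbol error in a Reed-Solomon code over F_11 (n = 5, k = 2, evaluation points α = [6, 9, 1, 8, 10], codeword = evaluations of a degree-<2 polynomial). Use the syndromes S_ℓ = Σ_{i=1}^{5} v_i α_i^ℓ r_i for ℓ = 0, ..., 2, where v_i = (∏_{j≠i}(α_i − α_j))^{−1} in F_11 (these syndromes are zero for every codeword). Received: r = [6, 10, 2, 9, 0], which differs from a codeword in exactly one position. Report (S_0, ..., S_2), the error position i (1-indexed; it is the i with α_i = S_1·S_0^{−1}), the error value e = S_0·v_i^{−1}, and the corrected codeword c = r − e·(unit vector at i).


S = (10, 5, 8), error at position 1, error magnitude e = 10, c = [7, 10, 2, 9, 0].

Step 1: column multipliers v_i = (∏_{j≠i}(α_i − α_j))^{−1} mod 11.
  i = 1 (α = 6): (6−9)(6−1)(6−8)(6−10) = (−3)·5·(−2)·(−4) = −120 ≡ 1, so v_1 = 1^{−1} = 1 (mod 11).
  i = 2 (α = 9): (9−6)(9−1)(9−8)(9−10) = 3·8·1·(−1) = −24 ≡ 9, so v_2 = 9^{−1} = 5 (mod 11).
  i = 3 (α = 1): (1−6)(1−9)(1−8)(1−10) = (−5)·(−8)·(−7)·(−9) = 2520 ≡ 1, so v_3 = 1^{−1} = 1 (mod 11).
  i = 4 (α = 8): (8−6)(8−9)(8−1)(8−10) = 2·(−1)·7·(−2) = 28 ≡ 6, so v_4 = 6^{−1} = 2 (mod 11).
  i = 5 (α = 10): (10−6)(10−9)(10−1)(10−8) = 4·1·9·2 = 72 ≡ 6, so v_5 = 6^{−1} = 2 (mod 11).
  v = [1, 5, 1, 2, 2].
Step 2: syndromes of r = [6, 10, 2, 9, 0] (all sums mod 11).
  S_0 = Σ v_i r_i = 1·6 + 5·10 + 1·2 + 2·9 + 2·0 = 76 ≡ 10.
  S_1 = Σ v_i α_i r_i = 1·6·6 + 5·9·10 + 1·1·2 + 2·8·9 + 2·10·0 = 632 ≡ 5.
  α_i^2 mod 11 = [3, 4, 1, 9, 1].
  S_2 = Σ v_i α_i^2 r_i = 1·3·6 + 5·4·10 + 1·1·2 + 2·9·9 + 2·1·0 = 382 ≡ 8.
  S = (10, 5, 8) ≠ 0, so r is not a codeword (an error is present).
Step 3: locate the error. For a single error e at position i, S_ℓ = v_i·e·α_i^ℓ, so α_err = S_1/S_0.
  S_0^{−1} = 10^{−1} = 10 (mod 11), so α_err = 5·10 = 50 ≡ 6 = α_1. Error position i = 1.
  Consistency check: S_2/S_1 = 8·9 = 72 ≡ 6 = α_err ✓ (single-error assumption holds).
Step 4: error magnitude e = S_0/v_1 = S_0·∏_{j≠1}(α_1 − α_j) = 10·1 = 10 ≡ 10 (mod 11).
Step 5: correct position 1: c_1 = r_1 − e = 6 − 10 ≡ 7 (mod 11). Hence c = [7, 10, 2, 9, 0].
  Check: interpolating c through the α_i gives m(x) = 1 + 1·x (degree < 2) with m(α_i) = c_i for every i, so c is indeed a codeword.


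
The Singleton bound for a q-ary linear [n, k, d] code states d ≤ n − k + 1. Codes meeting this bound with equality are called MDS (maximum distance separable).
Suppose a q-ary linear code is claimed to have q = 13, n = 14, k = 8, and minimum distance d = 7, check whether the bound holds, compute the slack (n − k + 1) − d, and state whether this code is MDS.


Singleton RHS = n − k + 1 = 7, slack = 0, bound satisfied, MDS.

Singleton bound: d ≤ n − k + 1.
Here n = 14, k = 8, so n − k + 1 = 7.
Given d = 7, check d ≤ 7: YES.
Slack = (n − k + 1) − d = 0.
The code is MDS (slack = 0).
Description: the claimed parameters are [14, 8, 7]_13; such a code would be MDS (meets Singleton bound).


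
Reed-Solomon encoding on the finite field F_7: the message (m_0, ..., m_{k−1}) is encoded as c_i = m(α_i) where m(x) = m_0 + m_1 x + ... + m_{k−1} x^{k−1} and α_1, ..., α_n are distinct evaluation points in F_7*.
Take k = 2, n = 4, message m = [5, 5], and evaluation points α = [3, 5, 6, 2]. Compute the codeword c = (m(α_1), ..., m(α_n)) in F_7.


c = [6, 2, 0, 1]

Message polynomial: m(x) = 5 + 5·x (mod 7).
For each evaluation point α_i, compute m(α_i) mod 7:
  α_1 = 3: Horner steps 5 → 6, so m(3) = 6.
  α_2 = 5: Horner steps 5 → 2, so m(5) = 2.
  α_3 = 6: Horner steps 5 → 0, so m(6) = 0.
  α_4 = 2: Horner steps 5 → 1, so m(2) = 1.
Codeword c = [6, 2, 0, 1] ∈ F_7^4.


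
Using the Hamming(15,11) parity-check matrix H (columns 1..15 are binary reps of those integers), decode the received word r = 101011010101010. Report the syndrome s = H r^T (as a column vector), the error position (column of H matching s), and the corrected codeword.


s = (0, 0, 0, 1)^T, error position = 1, corrected codeword c = 001011010101010

Compute s = H r^T mod 2 one row at a time:
  s_1 = 1 + 0 + 1 + 0 + 1 + 0 + 1 + 0 = 4 ≡ 0 (mod 2).
  s_2 = 0 + 1 + 1 + 0 + 1 + 0 + 1 + 0 = 4 ≡ 0 (mod 2).
  s_3 = 0 + 1 + 1 + 0 + 1 + 0 + 1 + 0 = 4 ≡ 0 (mod 2).
  s_4 = 1 + 1 + 1 + 0 + 0 + 0 + 0 + 0 = 3 ≡ 1 (mod 2).
s = (0, 0, 0, 1)^T — this equals column 1 of H (binary 0001), so error is at position 1.
Correct: flip bit 1 of r = 101011010101010 to get c = 001011010101010.


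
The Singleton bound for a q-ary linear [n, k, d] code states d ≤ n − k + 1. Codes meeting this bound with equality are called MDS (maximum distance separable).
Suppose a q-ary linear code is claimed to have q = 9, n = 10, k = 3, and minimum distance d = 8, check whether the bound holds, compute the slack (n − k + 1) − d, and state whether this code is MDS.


Singleton RHS = n − k + 1 = 8, slack = 0, bound satisfied, MDS.

Singleton bound: d ≤ n − k + 1.
Here n = 10, k = 3, so n − k + 1 = 8.
Given d = 8, check d ≤ 8: YES.
Slack = (n − k + 1) − d = 0.
The code is MDS (slack = 0).
Description: the claimed parameters are [10, 3, 8]_9; such a code would be MDS (meets Singleton bound).


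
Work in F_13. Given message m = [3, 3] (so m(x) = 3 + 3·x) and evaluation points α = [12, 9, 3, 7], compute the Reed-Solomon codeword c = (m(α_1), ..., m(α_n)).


c = [0, 4, 12, 11]

Message polynomial: m(x) = 3 + 3·x (mod 13).
For each evaluation point α_i, compute m(α_i) mod 13:
  α_1 = 12: Horner steps 3 → 0, so m(12) = 0.
  α_2 = 9: Horner steps 3 → 4, so m(9) = 4.
  α_3 = 3: Horner steps 3 → 12, so m(3) = 12.
  α_4 = 7: Horner steps 3 → 11, so m(7) = 11.
Codeword c = [0, 4, 12, 11] ∈ F_13^4.


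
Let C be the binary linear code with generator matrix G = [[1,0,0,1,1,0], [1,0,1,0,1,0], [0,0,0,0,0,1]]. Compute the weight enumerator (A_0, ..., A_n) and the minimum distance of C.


Weight distribution: A_0 = 1, A_1 = 1, A_2 = 1, A_3 = 3, A_4 = 2. Minimum distance d = 1.

Enumerate all 2^3 = 8 messages m ∈ F_2^3.
For each, compute codeword c = mG in F_2^6, then tally its weight.
  m = 000 → c = 000000, weight = 0.
  m = 100 → c = 100110, weight = 3.
  m = 010 → c = 101010, weight = 3.
  m = 110 → c = 001100, weight = 2.
  m = 001 → c = 000001, weight = 1.
  m = 101 → c = 100111, weight = 4.
  m = 011 → c = 101011, weight = 4.
  m = 111 → c = 001101, weight = 3.
Tally weights:
  weight 0: 1 codewords.
  weight 1: 1 codewords.
  weight 2: 1 codewords.
  weight 3: 3 codewords.
  weight 4: 2 codewords.
Minimum distance d = smallest w > 0 with A_w > 0 = 1.
Sanity: Σ A_w = 8 = 2^3 = 8 ✓.


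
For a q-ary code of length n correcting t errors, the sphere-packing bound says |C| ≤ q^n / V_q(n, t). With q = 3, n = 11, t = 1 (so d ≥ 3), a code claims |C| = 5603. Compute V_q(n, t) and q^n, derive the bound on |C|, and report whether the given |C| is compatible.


V_q(n, t) = 23, q^n = 177147, Hamming bound = 7702, |C| = 5603 ≤ bound (satisfied).

Step 1: Compute V_q(n, t) = Σ_{j=0}^1 C(n, j) (q−1)^j.
  j = 0: C(11,0)·(2)^0 = 1·1 = 1.
  j = 1: C(11,1)·(2)^1 = 11·2 = 22.
  V_q(n, t) = 1 + 22 = 23.
Step 2: q^n = 3^11 = 177147.
Step 3: Hamming bound ⌊q^n / V_q(n,t)⌋ = ⌊177147/23⌋ = 7702.
Step 4: Compare |C| = 5603 to 7702: satisfied.
The claimed |C| lies below the Hamming bound.


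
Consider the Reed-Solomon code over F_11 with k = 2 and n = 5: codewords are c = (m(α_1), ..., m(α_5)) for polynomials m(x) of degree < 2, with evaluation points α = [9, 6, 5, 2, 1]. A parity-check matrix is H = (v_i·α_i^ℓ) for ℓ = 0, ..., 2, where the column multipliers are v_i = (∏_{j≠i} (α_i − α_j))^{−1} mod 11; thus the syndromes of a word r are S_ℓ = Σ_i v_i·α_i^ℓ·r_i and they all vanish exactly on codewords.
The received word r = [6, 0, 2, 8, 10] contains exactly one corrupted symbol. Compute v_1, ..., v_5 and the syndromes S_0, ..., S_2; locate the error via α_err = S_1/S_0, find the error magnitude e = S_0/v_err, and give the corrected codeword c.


S = (1, 9, 4), error at position 1, error magnitude e = 1, c = [5, 0, 2, 8, 10].

Step 1: column multipliers v_i = (∏_{j≠i}(α_i − α_j))^{−1} mod 11.
  i = 1 (α = 9): (9−6)(9−5)(9−2)(9−1) = 3·4·7·8 = 672 ≡ 1, so v_1 = 1^{−1} = 1 (mod 11).
  i = 2 (α = 6): (6−9)(6−5)(6−2)(6−1) = (−3)·1·4·5 = −60 ≡ 6, so v_2 = 6^{−1} = 2 (mod 11).
  i = 3 (α = 5): (5−9)(5−6)(5−2)(5−1) = (−4)·(−1)·3·4 = 48 ≡ 4, so v_3 = 4^{−1} = 3 (mod 11).
  i = 4 (α = 2): (2−9)(2−6)(2−5)(2−1) = (−7)·(−4)·(−3)·1 = −84 ≡ 4, so v_4 = 4^{−1} = 3 (mod 11).
  i = 5 (α = 1): (1−9)(1−6)(1−5)(1−2) = (−8)·(−5)·(−4)·(−1) = 160 ≡ 6, so v_5 = 6^{−1} = 2 (mod 11).
  v = [1, 2, 3, 3, 2].
Step 2: syndromes of r = [6, 0, 2, 8, 10] (all sums mod 11).
  S_0 = Σ v_i r_i = 1·6 + 2·0 + 3·2 + 3·8 + 2·10 = 56 ≡ 1.
  S_1 = Σ v_i α_i r_i = 1·9·6 + 2·6·0 + 3·5·2 + 3·2·8 + 2·1·10 = 152 ≡ 9.
  α_i^2 mod 11 = [4, 3, 3, 4, 1].
  S_2 = Σ v_i α_i^2 r_i = 1·4·6 + 2·3·0 + 3·3·2 + 3·4·8 + 2·1·10 = 158 ≡ 4.
  S = (1, 9, 4) ≠ 0, so r is not a codeword (an error is present).
Step 3: locate the error. For a single error e at position i, S_ℓ = v_i·e·α_i^ℓ, so α_err = S_1/S_0.
  S_0^{−1} = 1^{−1} = 1 (mod 11), so α_err = 9·1 = 9 ≡ 9 = α_1. Error position i = 1.
  Consistency check: S_2/S_1 = 4·5 = 20 ≡ 9 = α_err ✓ (single-error assumption holds).
Step 4: error magnitude e = S_0/v_1 = S_0·∏_{j≠1}(α_1 − α_j) = 1·1 = 1 ≡ 1 (mod 11).
Step 5: correct position 1: c_1 = r_1 − e = 6 − 1 ≡ 5 (mod 11). Hence c = [5, 0, 2, 8, 10].
  Check: interpolating c through the α_i gives m(x) = 1 + 9·x (degree < 2) with m(α_i) = c_i for every i, so c is indeed a codeword.


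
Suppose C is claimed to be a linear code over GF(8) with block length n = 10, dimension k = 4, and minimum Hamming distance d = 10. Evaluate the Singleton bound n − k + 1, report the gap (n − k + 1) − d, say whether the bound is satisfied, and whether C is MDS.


Singleton RHS = n − k + 1 = 7, slack = -3, bound violated (no such code; not MDS).

Singleton bound: d ≤ n − k + 1.
Here n = 10, k = 4, so n − k + 1 = 7.
Given d = 10, check d ≤ 7: NO.
Slack = (n − k + 1) − d = -3.
The slack is negative: d = 10 exceeds n − k + 1 = 7 by 3, so the Singleton bound is violated and no linear [10, 4, 10]_8 code can exist. In particular it is not MDS (MDS requires d = n − k + 1 exactly).
Description: the claimed parameters are [10, 4, 10]_8; such a code would be impossible (violates the Singleton bound).


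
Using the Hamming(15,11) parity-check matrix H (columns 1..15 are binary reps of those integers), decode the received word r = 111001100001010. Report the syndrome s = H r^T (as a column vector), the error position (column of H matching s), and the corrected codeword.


s = (0, 0, 1, 1)^T, error position = 3, corrected codeword c = 110001100001010

Compute s = H r^T mod 2 one row at a time:
  s_1 = 0 + 0 + 0 + 0 + 1 + 0 + 1 + 0 = 2 ≡ 0 (mod 2).
  s_2 = 0 + 0 + 1 + 1 + 1 + 0 + 1 + 0 = 4 ≡ 0 (mod 2).
  s_3 = 1 + 1 + 1 + 1 + 0 + 0 + 1 + 0 = 5 ≡ 1 (mod 2).
  s_4 = 1 + 1 + 0 + 1 + 0 + 0 + 0 + 0 = 3 ≡ 1 (mod 2).
s = (0, 0, 1, 1)^T — this equals column 3 of H (binary 0011), so error is at position 3.
Correct: flip bit 3 of r = 111001100001010 to get c = 110001100001010.


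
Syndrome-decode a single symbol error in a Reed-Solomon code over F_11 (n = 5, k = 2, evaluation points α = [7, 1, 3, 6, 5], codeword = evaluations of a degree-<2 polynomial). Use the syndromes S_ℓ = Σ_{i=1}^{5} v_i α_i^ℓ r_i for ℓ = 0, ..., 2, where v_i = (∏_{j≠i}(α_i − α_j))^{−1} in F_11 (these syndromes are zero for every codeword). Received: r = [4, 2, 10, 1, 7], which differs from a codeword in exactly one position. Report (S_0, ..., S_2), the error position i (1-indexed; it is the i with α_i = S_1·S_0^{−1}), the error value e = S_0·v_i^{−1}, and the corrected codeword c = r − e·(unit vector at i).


S = (8, 4, 2), error at position 4, error magnitude e = 1, c = [4, 2, 10, 0, 7].

Step 1: column multipliers v_i = (∏_{j≠i}(α_i − α_j))^{−1} mod 11.
  i = 1 (α = 7): (7−1)(7−3)(7−6)(7−5) = 6·4·1·2 = 48 ≡ 4, so v_1 = 4^{−1} = 3 (mod 11).
  i = 2 (α = 1): (1−7)(1−3)(1−6)(1−5) = (−6)·(−2)·(−5)·(−4) = 240 ≡ 9, so v_2 = 9^{−1} = 5 (mod 11).
  i = 3 (α = 3): (3−7)(3−1)(3−6)(3−5) = (−4)·2·(−3)·(−2) = −48 ≡ 7, so v_3 = 7^{−1} = 8 (mod 11).
  i = 4 (α = 6): (6−7)(6−1)(6−3)(6−5) = (−1)·5·3·1 = −15 ≡ 7, so v_4 = 7^{−1} = 8 (mod 11).
  i = 5 (α = 5): (5−7)(5−1)(5−3)(5−6) = (−2)·4·2·(−1) = 16 ≡ 5, so v_5 = 5^{−1} = 9 (mod 11).
  v = [3, 5, 8, 8, 9].
Step 2: syndromes of r = [4, 2, 10, 1, 7] (all sums mod 11).
  S_0 = Σ v_i r_i = 3·4 + 5·2 + 8·10 + 8·1 + 9·7 = 173 ≡ 8.
  S_1 = Σ v_i α_i r_i = 3·7·4 + 5·1·2 + 8·3·10 + 8·6·1 + 9·5·7 = 697 ≡ 4.
  α_i^2 mod 11 = [5, 1, 9, 3, 3].
  S_2 = Σ v_i α_i^2 r_i = 3·5·4 + 5·1·2 + 8·9·10 + 8·3·1 + 9·3·7 = 1003 ≡ 2.
  S = (8, 4, 2) ≠ 0, so r is not a codeword (an error is present).
Step 3: locate the error. For a single error e at position i, S_ℓ = v_i·e·α_i^ℓ, so α_err = S_1/S_0.
  S_0^{−1} = 8^{−1} = 7 (mod 11), so α_err = 4·7 = 28 ≡ 6 = α_4. Error position i = 4.
  Consistency check: S_2/S_1 = 2·3 = 6 ≡ 6 = α_err ✓ (single-error assumption holds).
Step 4: error magnitude e = S_0/v_4 = S_0·∏_{j≠4}(α_4 − α_j) = 8·7 = 56 ≡ 1 (mod 11).
Step 5: correct position 4: c_4 = r_4 − e = 1 − 1 ≡ 0 (mod 11). Hence c = [4, 2, 10, 0, 7].
  Check: interpolating c through the α_i gives m(x) = 9 + 4·x (degree < 2) with m(α_i) = c_i for every i, so c is indeed a codeword.


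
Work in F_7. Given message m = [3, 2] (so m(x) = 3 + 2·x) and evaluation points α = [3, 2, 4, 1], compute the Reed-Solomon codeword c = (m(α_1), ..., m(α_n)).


c = [2, 0, 4, 5]

Message polynomial: m(x) = 3 + 2·x (mod 7).
For each evaluation point α_i, compute m(α_i) mod 7:
  α_1 = 3: Horner steps 2 → 2, so m(3) = 2.
  α_2 = 2: Horner steps 2 → 0, so m(2) = 0.
  α_3 = 4: Horner steps 2 → 4, so m(4) = 4.
  α_4 = 1: Horner steps 2 → 5, so m(1) = 5.
Codeword c = [2, 0, 4, 5] ∈ F_7^4.


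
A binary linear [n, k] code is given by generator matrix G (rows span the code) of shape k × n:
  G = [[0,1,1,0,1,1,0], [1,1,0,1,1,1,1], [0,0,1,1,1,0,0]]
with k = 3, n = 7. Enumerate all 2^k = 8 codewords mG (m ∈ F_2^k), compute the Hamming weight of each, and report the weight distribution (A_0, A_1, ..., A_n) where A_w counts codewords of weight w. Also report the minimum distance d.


Weight distribution: A_0 = 1, A_3 = 3, A_4 = 2, A_5 = 1, A_6 = 1. Minimum distance d = 3.

Enumerate all 2^3 = 8 messages m ∈ F_2^3.
For each, compute codeword c = mG in F_2^7, then tally its weight.
  m = 000 → c = 0000000, weight = 0.
  m = 100 → c = 0110110, weight = 4.
  m = 010 → c = 1101111, weight = 6.
  m = 110 → c = 1011001, weight = 4.
  m = 001 → c = 0011100, weight = 3.
  m = 101 → c = 0101010, weight = 3.
  m = 011 → c = 1110011, weight = 5.
  m = 111 → c = 1000101, weight = 3.
Tally weights:
  weight 0: 1 codewords.
  weight 3: 3 codewords.
  weight 4: 2 codewords.
  weight 5: 1 codewords.
  weight 6: 1 codewords.
Minimum distance d = smallest w > 0 with A_w > 0 = 3.
Sanity: Σ A_w = 8 = 2^3 = 8 ✓.


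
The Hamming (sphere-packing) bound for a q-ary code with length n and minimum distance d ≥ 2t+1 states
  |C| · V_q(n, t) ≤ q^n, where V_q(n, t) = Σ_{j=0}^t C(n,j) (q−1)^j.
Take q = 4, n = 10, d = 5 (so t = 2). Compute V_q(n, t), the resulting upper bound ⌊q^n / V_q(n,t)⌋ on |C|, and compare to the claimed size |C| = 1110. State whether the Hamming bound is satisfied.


V_q(n, t) = 436, q^n = 1048576, Hamming bound = 2404, |C| = 1110 ≤ bound (satisfied).

Step 1: Compute V_q(n, t) = Σ_{j=0}^2 C(n, j) (q−1)^j.
  j = 0: C(10,0)·(3)^0 = 1·1 = 1.
  j = 1: C(10,1)·(3)^1 = 10·3 = 30.
  j = 2: C(10,2)·(3)^2 = 45·9 = 405.
  V_q(n, t) = 1 + 30 + 405 = 436.
Step 2: q^n = 4^10 = 1048576.
Step 3: Hamming bound ⌊q^n / V_q(n,t)⌋ = ⌊1048576/436⌋ = 2404.
Step 4: Compare |C| = 1110 to 2404: satisfied.
The claimed |C| lies below the Hamming bound.


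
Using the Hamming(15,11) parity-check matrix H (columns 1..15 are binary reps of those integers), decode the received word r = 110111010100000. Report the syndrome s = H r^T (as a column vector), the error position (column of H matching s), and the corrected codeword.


s = (0, 1, 1, 0)^T, error position = 6, corrected codeword c = 110110010100000

Compute s = H r^T mod 2 one row at a time:
  s_1 = 1 + 0 + 1 + 0 + 0 + 0 + 0 + 0 = 2 ≡ 0 (mod 2).
  s_2 = 1 + 1 + 1 + 0 + 0 + 0 + 0 + 0 = 3 ≡ 1 (mod 2).
  s_3 = 1 + 0 + 1 + 0 + 1 + 0 + 0 + 0 = 3 ≡ 1 (mod 2).
  s_4 = 1 + 0 + 1 + 0 + 0 + 0 + 0 + 0 = 2 ≡ 0 (mod 2).
s = (0, 1, 1, 0)^T — this equals column 6 of H (binary 0110), so error is at position 6.
Correct: flip bit 6 of r = 110111010100000 to get c = 110110010100000.


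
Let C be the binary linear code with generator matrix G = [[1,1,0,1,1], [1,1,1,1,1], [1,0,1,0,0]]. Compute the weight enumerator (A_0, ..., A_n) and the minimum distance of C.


Weight distribution: A_0 = 1, A_1 = 2, A_2 = 1, A_3 = 1, A_4 = 2, A_5 = 1. Minimum distance d = 1.

Enumerate all 2^3 = 8 messages m ∈ F_2^3.
For each, compute codeword c = mG in F_2^5, then tally its weight.
  m = 000 → c = 00000, weight = 0.
  m = 100 → c = 11011, weight = 4.
  m = 010 → c = 11111, weight = 5.
  m = 110 → c = 00100, weight = 1.
  m = 001 → c = 10100, weight = 2.
  m = 101 → c = 01111, weight = 4.
  m = 011 → c = 01011, weight = 3.
  m = 111 → c = 10000, weight = 1.
Tally weights:
  weight 0: 1 codewords.
  weight 1: 2 codewords.
  weight 2: 1 codewords.
  weight 3: 1 codewords.
  weight 4: 2 codewords.
  weight 5: 1 codewords.
Minimum distance d = smallest w > 0 with A_w > 0 = 1.
Sanity: Σ A_w = 8 = 2^3 = 8 ✓.


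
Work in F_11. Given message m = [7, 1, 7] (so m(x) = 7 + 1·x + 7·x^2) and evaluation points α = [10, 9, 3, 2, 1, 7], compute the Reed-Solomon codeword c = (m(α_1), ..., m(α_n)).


c = [2, 0, 7, 4, 4, 5]

Message polynomial: m(x) = 7 + 1·x + 7·x^2 (mod 11).
For each evaluation point α_i, compute m(α_i) mod 11:
  α_1 = 10: Horner steps 7 → 5 → 2, so m(10) = 2.
  α_2 = 9: Horner steps 7 → 9 → 0, so m(9) = 0.
  α_3 = 3: Horner steps 7 → 0 → 7, so m(3) = 7.
  α_4 = 2: Horner steps 7 → 4 → 4, so m(2) = 4.
  α_5 = 1: Horner steps 7 → 8 → 4, so m(1) = 4.
  α_6 = 7: Horner steps 7 → 6 → 5, so m(7) = 5.
Codeword c = [2, 0, 7, 4, 4, 5] ∈ F_11^6.


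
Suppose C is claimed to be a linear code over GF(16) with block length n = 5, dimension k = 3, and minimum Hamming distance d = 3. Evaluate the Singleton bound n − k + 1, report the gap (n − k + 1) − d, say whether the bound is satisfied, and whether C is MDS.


Singleton RHS = n − k + 1 = 3, slack = 0, bound satisfied, MDS.

Singleton bound: d ≤ n − k + 1.
Here n = 5, k = 3, so n − k + 1 = 3.
Given d = 3, check d ≤ 3: YES.
Slack = (n − k + 1) − d = 0.
The code is MDS (slack = 0).
Description: the claimed parameters are [5, 3, 3]_16; such a code would be MDS (meets Singleton bound).


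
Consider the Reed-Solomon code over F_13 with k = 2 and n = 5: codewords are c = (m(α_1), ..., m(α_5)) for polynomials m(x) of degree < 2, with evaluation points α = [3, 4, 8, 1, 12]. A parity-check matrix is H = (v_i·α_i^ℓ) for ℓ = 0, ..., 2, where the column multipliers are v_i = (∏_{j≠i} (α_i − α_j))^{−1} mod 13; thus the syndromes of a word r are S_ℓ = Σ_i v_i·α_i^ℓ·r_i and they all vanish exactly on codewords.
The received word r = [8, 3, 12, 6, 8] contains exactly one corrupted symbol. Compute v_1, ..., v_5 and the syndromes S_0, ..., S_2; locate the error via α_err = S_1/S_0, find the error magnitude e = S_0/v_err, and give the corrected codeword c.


S = (4, 12, 10), error at position 1, error magnitude e = 4, c = [4, 3, 12, 6, 8].

Step 1: column multipliers v_i = (∏_{j≠i}(α_i − α_j))^{−1} mod 13.
  i = 1 (α = 3): (3−4)(3−8)(3−1)(3−12) = (−1)·(−5)·2·(−9) = −90 ≡ 1, so v_1 = 1^{−1} = 1 (mod 13).
  i = 2 (α = 4): (4−3)(4−8)(4−1)(4−12) = 1·(−4)·3·(−8) = 96 ≡ 5, so v_2 = 5^{−1} = 8 (mod 13).
  i = 3 (α = 8): (8−3)(8−4)(8−1)(8−12) = 5·4·7·(−4) = −560 ≡ 12, so v_3 = 12^{−1} = 12 (mod 13).
  i = 4 (α = 1): (1−3)(1−4)(1−8)(1−12) = (−2)·(−3)·(−7)·(−11) = 462 ≡ 7, so v_4 = 7^{−1} = 2 (mod 13).
  i = 5 (α = 12): (12−3)(12−4)(12−8)(12−1) = 9·8·4·11 = 3168 ≡ 9, so v_5 = 9^{−1} = 3 (mod 13).
  v = [1, 8, 12, 2, 3].
Step 2: syndromes of r = [8, 3, 12, 6, 8] (all sums mod 13).
  S_0 = Σ v_i r_i = 1·8 + 8·3 + 12·12 + 2·6 + 3·8 = 212 ≡ 4.
  S_1 = Σ v_i α_i r_i = 1·3·8 + 8·4·3 + 12·8·12 + 2·1·6 + 3·12·8 = 1572 ≡ 12.
  α_i^2 mod 13 = [9, 3, 12, 1, 1].
  S_2 = Σ v_i α_i^2 r_i = 1·9·8 + 8·3·3 + 12·12·12 + 2·1·6 + 3·1·8 = 1908 ≡ 10.
  S = (4, 12, 10) ≠ 0, so r is not a codeword (an error is present).
Step 3: locate the error. For a single error e at position i, S_ℓ = v_i·e·α_i^ℓ, so α_err = S_1/S_0.
  S_0^{−1} = 4^{−1} = 10 (mod 13), so α_err = 12·10 = 120 ≡ 3 = α_1. Error position i = 1.
  Consistency check: S_2/S_1 = 10·12 = 120 ≡ 3 = α_err ✓ (single-error assumption holds).
Step 4: error magnitude e = S_0/v_1 = S_0·∏_{j≠1}(α_1 − α_j) = 4·1 = 4 ≡ 4 (mod 13).
Step 5: correct position 1: c_1 = r_1 − e = 8 − 4 ≡ 4 (mod 13). Hence c = [4, 3, 12, 6, 8].
  Check: interpolating c through the α_i gives m(x) = 7 + 12·x (degree < 2) with m(α_i) = c_i for every i, so c is indeed a codeword.


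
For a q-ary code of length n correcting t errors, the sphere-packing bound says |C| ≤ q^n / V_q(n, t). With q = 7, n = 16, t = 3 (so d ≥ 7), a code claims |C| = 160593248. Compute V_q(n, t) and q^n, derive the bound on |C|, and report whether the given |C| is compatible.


V_q(n, t) = 125377, q^n = 33232930569601, Hamming bound = 265064011, |C| = 160593248 ≤ bound (satisfied).

Step 1: Compute V_q(n, t) = Σ_{j=0}^3 C(n, j) (q−1)^j.
  j = 0: C(16,0)·(6)^0 = 1·1 = 1.
  j = 1: C(16,1)·(6)^1 = 16·6 = 96.
  j = 2: C(16,2)·(6)^2 = 120·36 = 4320.
  j = 3: C(16,3)·(6)^3 = 560·216 = 120960.
  V_q(n, t) = 1 + 96 + 4320 + 120960 = 125377.
Step 2: q^n = 7^16 = 33232930569601.
Step 3: Hamming bound ⌊q^n / V_q(n,t)⌋ = ⌊33232930569601/125377⌋ = 265064011.
Step 4: Compare |C| = 160593248 to 265064011: satisfied.
The claimed |C| lies below the Hamming bound.


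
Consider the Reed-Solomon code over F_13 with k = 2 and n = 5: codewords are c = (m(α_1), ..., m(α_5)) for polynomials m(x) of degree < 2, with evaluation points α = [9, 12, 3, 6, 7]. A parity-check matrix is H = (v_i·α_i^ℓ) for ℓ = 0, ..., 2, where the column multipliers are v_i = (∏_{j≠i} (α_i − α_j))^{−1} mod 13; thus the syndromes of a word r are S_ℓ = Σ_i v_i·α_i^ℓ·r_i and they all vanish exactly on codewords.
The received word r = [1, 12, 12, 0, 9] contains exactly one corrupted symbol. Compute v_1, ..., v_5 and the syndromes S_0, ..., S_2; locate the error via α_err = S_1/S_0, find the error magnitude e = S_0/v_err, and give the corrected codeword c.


S = (9, 4, 9), error at position 2, error magnitude e = 10, c = [1, 2, 12, 0, 9].

Step 1: column multipliers v_i = (∏_{j≠i}(α_i − α_j))^{−1} mod 13.
  i = 1 (α = 9): (9−12)(9−3)(9−6)(9−7) = (−3)·6·3·2 = −108 ≡ 9, so v_1 = 9^{−1} = 3 (mod 13).
  i = 2 (α = 12): (12−9)(12−3)(12−6)(12−7) = 3·9·6·5 = 810 ≡ 4, so v_2 = 4^{−1} = 10 (mod 13).
  i = 3 (α = 3): (3−9)(3−12)(3−6)(3−7) = (−6)·(−9)·(−3)·(−4) = 648 ≡ 11, so v_3 = 11^{−1} = 6 (mod 13).
  i = 4 (α = 6): (6−9)(6−12)(6−3)(6−7) = (−3)·(−6)·3·(−1) = −54 ≡ 11, so v_4 = 11^{−1} = 6 (mod 13).
  i = 5 (α = 7): (7−9)(7−12)(7−3)(7−6) = (−2)·(−5)·4·1 = 40 ≡ 1, so v_5 = 1^{−1} = 1 (mod 13).
  v = [3, 10, 6, 6, 1].
Step 2: syndromes of r = [1, 12, 12, 0, 9] (all sums mod 13).
  S_0 = Σ v_i r_i = 3·1 + 10·12 + 6·12 + 6·0 + 1·9 = 204 ≡ 9.
  S_1 = Σ v_i α_i r_i = 3·9·1 + 10·12·12 + 6·3·12 + 6·6·0 + 1·7·9 = 1746 ≡ 4.
  α_i^2 mod 13 = [3, 1, 9, 10, 10].
  S_2 = Σ v_i α_i^2 r_i = 3·3·1 + 10·1·12 + 6·9·12 + 6·10·0 + 1·10·9 = 867 ≡ 9.
  S = (9, 4, 9) ≠ 0, so r is not a codeword (an error is present).
Step 3: locate the error. For a single error e at position i, S_ℓ = v_i·e·α_i^ℓ, so α_err = S_1/S_0.
  S_0^{−1} = 9^{−1} = 3 (mod 13), so α_err = 4·3 = 12 ≡ 12 = α_2. Error position i = 2.
  Consistency check: S_2/S_1 = 9·10 = 90 ≡ 12 = α_err ✓ (single-error assumption holds).
Step 4: error magnitude e = S_0/v_2 = S_0·∏_{j≠2}(α_2 − α_j) = 9·4 = 36 ≡ 10 (mod 13).
Step 5: correct position 2: c_2 = r_2 − e = 12 − 10 ≡ 2 (mod 13). Hence c = [1, 2, 12, 0, 9].
  Check: interpolating c through the α_i gives m(x) = 11 + 9·x (degree < 2) with m(α_i) = c_i for every i, so c is indeed a codeword.


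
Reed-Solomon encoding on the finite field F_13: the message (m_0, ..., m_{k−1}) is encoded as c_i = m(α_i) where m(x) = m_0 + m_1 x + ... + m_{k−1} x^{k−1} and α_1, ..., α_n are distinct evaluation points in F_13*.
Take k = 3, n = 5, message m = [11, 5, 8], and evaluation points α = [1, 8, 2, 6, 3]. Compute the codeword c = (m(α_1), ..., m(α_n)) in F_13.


c = [11, 4, 1, 4, 7]

Message polynomial: m(x) = 11 + 5·x + 8·x^2 (mod 13).
For each evaluation point α_i, compute m(α_i) mod 13:
  α_1 = 1: Horner steps 8 → 0 → 11, so m(1) = 11.
  α_2 = 8: Horner steps 8 → 4 → 4, so m(8) = 4.
  α_3 = 2: Horner steps 8 → 8 → 1, so m(2) = 1.
  α_4 = 6: Horner steps 8 → 1 → 4, so m(6) = 4.
  α_5 = 3: Horner steps 8 → 3 → 7, so m(3) = 7.
Codeword c = [11, 4, 1, 4, 7] ∈ F_13^5.


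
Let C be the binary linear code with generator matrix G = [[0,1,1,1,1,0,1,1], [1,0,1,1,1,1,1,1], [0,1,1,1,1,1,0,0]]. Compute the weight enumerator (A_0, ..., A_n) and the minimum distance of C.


Weight distribution: A_0 = 1, A_3 = 2, A_4 = 2, A_5 = 1, A_6 = 1, A_7 = 1. Minimum distance d = 3.

Enumerate all 2^3 = 8 messages m ∈ F_2^3.
For each, compute codeword c = mG in F_2^8, then tally its weight.
  m = 000 → c = 00000000, weight = 0.
  m = 100 → c = 01111011, weight = 6.
  m = 010 → c = 10111111, weight = 7.
  m = 110 → c = 11000100, weight = 3.
  m = 001 → c = 01111100, weight = 5.
  m = 101 → c = 00000111, weight = 3.
  m = 011 → c = 11000011, weight = 4.
  m = 111 → c = 10111000, weight = 4.
Tally weights:
  weight 0: 1 codewords.
  weight 3: 2 codewords.
  weight 4: 2 codewords.
  weight 5: 1 codewords.
  weight 6: 1 codewords.
  weight 7: 1 codewords.
Minimum distance d = smallest w > 0 with A_w > 0 = 3.
Sanity: Σ A_w = 8 = 2^3 = 8 ✓.


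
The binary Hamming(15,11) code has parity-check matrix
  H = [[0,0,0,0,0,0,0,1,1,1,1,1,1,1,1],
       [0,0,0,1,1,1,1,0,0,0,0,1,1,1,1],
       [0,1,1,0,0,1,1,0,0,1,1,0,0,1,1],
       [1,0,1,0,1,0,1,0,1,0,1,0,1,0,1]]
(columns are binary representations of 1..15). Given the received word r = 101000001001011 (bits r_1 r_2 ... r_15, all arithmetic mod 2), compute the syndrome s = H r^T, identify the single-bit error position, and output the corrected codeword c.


s = (0, 1, 1, 0)^T, error position = 6, corrected codeword c = 101001001001011

Compute s = H r^T mod 2 one row at a time:
  s_1 = 0 + 1 + 0 + 0 + 1 + 0 + 1 + 1 = 4 ≡ 0 (mod 2).
  s_2 = 0 + 0 + 0 + 0 + 1 + 0 + 1 + 1 = 3 ≡ 1 (mod 2).
  s_3 = 0 + 1 + 0 + 0 + 0 + 0 + 1 + 1 = 3 ≡ 1 (mod 2).
  s_4 = 1 + 1 + 0 + 0 + 1 + 0 + 0 + 1 = 4 ≡ 0 (mod 2).
s = (0, 1, 1, 0)^T — this equals column 6 of H (binary 0110), so error is at position 6.
Correct: flip bit 6 of r = 101000001001011 to get c = 101001001001011.


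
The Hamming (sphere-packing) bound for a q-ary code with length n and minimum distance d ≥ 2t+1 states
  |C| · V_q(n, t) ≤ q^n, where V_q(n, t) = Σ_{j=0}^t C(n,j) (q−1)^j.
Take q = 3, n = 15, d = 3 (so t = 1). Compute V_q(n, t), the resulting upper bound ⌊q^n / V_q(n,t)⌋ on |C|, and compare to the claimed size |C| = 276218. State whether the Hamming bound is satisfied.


V_q(n, t) = 31, q^n = 14348907, Hamming bound = 462867, |C| = 276218 ≤ bound (satisfied).

Step 1: Compute V_q(n, t) = Σ_{j=0}^1 C(n, j) (q−1)^j.
  j = 0: C(15,0)·(2)^0 = 1·1 = 1.
  j = 1: C(15,1)·(2)^1 = 15·2 = 30.
  V_q(n, t) = 1 + 30 = 31.
Step 2: q^n = 3^15 = 14348907.
Step 3: Hamming bound ⌊q^n / V_q(n,t)⌋ = ⌊14348907/31⌋ = 462867.
Step 4: Compare |C| = 276218 to 462867: satisfied.
The claimed |C| lies below the Hamming bound.


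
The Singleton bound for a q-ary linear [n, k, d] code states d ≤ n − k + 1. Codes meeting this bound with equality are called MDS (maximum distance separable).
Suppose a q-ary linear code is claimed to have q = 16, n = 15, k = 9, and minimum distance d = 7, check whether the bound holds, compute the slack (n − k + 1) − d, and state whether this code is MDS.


Singleton RHS = n − k + 1 = 7, slack = 0, bound satisfied, MDS.

Singleton bound: d ≤ n − k + 1.
Here n = 15, k = 9, so n − k + 1 = 7.
Given d = 7, check d ≤ 7: YES.
Slack = (n − k + 1) − d = 0.
The code is MDS (slack = 0).
Description: the claimed parameters are [15, 9, 7]_16; such a code would be MDS (meets Singleton bound).


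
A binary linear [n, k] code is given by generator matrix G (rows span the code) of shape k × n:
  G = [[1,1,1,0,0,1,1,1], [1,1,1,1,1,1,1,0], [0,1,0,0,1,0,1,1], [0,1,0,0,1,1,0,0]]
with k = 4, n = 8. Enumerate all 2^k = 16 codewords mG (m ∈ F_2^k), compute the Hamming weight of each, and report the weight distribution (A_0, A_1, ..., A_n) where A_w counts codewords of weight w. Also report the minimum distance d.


Weight distribution: A_0 = 1, A_3 = 5, A_4 = 5, A_5 = 2, A_6 = 2, A_7 = 1. Minimum distance d = 3.

Enumerate all 2^4 = 16 messages m ∈ F_2^4.
For each, compute codeword c = mG in F_2^8, then tally its weight.
  m = 0000 → c = 00000000, weight = 0.
  m = 1000 → c = 11100111, weight = 6.
  m = 0100 → c = 11111110, weight = 7.
  m = 1100 → c = 00011001, weight = 3.
  m = 0010 → c = 01001011, weight = 4.
  m = 1010 → c = 10101100, weight = 4.
  m = 0110 → c = 10110101, weight = 5.
  m = 1110 → c = 01010010, weight = 3.
  m = 0001 → c = 01001100, weight = 3.
  m = 1001 → c = 10101011, weight = 5.
  m = 0101 → c = 10110010, weight = 4.
  m = 1101 → c = 01010101, weight = 4.
  m = 0011 → c = 00000111, weight = 3.
  m = 1011 → c = 11100000, weight = 3.
  m = 0111 → c = 11111001, weight = 6.
  m = 1111 → c = 00011110, weight = 4.
Tally weights:
  weight 0: 1 codewords.
  weight 3: 5 codewords.
  weight 4: 5 codewords.
  weight 5: 2 codewords.
  weight 6: 2 codewords.
  weight 7: 1 codewords.
Minimum distance d = smallest w > 0 with A_w > 0 = 3.
Sanity: Σ A_w = 16 = 2^4 = 16 ✓.


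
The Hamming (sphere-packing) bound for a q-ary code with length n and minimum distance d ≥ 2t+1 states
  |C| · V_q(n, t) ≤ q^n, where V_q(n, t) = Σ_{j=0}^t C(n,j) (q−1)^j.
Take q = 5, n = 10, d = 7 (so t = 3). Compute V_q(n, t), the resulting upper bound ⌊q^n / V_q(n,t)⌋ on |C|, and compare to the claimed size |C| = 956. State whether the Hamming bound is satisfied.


V_q(n, t) = 8441, q^n = 9765625, Hamming bound = 1156, |C| = 956 ≤ bound (satisfied).

Step 1: Compute V_q(n, t) = Σ_{j=0}^3 C(n, j) (q−1)^j.
  j = 0: C(10,0)·(4)^0 = 1·1 = 1.
  j = 1: C(10,1)·(4)^1 = 10·4 = 40.
  j = 2: C(10,2)·(4)^2 = 45·16 = 720.
  j = 3: C(10,3)·(4)^3 = 120·64 = 7680.
  V_q(n, t) = 1 + 40 + 720 + 7680 = 8441.
Step 2: q^n = 5^10 = 9765625.
Step 3: Hamming bound ⌊q^n / V_q(n,t)⌋ = ⌊9765625/8441⌋ = 1156.
Step 4: Compare |C| = 956 to 1156: satisfied.
The claimed |C| lies below the Hamming bound.


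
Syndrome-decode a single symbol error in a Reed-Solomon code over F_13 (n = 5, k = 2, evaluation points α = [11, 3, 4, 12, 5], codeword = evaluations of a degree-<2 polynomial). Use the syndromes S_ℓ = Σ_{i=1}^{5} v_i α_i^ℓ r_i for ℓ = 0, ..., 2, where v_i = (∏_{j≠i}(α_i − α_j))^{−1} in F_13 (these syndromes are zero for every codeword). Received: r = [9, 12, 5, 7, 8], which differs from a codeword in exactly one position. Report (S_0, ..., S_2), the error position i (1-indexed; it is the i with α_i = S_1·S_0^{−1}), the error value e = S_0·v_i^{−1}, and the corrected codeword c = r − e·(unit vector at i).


S = (11, 5, 7), error at position 3, error magnitude e = 8, c = [9, 12, 10, 7, 8].

Step 1: column multipliers v_i = (∏_{j≠i}(α_i − α_j))^{−1} mod 13.
  i = 1 (α = 11): (11−3)(11−4)(11−12)(11−5) = 8·7·(−1)·6 = −336 ≡ 2, so v_1 = 2^{−1} = 7 (mod 13).
  i = 2 (α = 3): (3−11)(3−4)(3−12)(3−5) = (−8)·(−1)·(−9)·(−2) = 144 ≡ 1, so v_2 = 1^{−1} = 1 (mod 13).
  i = 3 (α = 4): (4−11)(4−3)(4−12)(4−5) = (−7)·1·(−8)·(−1) = −56 ≡ 9, so v_3 = 9^{−1} = 3 (mod 13).
  i = 4 (α = 12): (12−11)(12−3)(12−4)(12−5) = 1·9·8·7 = 504 ≡ 10, so v_4 = 10^{−1} = 4 (mod 13).
  i = 5 (α = 5): (5−11)(5−3)(5−4)(5−12) = (−6)·2·1·(−7) = 84 ≡ 6, so v_5 = 6^{−1} = 11 (mod 13).
  v = [7, 1, 3, 4, 11].
Step 2: syndromes of r = [9, 12, 5, 7, 8] (all sums mod 13).
  S_0 = Σ v_i r_i = 7·9 + 1·12 + 3·5 + 4·7 + 11·8 = 206 ≡ 11.
  S_1 = Σ v_i α_i r_i = 7·11·9 + 1·3·12 + 3·4·5 + 4·12·7 + 11·5·8 = 1565 ≡ 5.
  α_i^2 mod 13 = [4, 9, 3, 1, 12].
  S_2 = Σ v_i α_i^2 r_i = 7·4·9 + 1·9·12 + 3·3·5 + 4·1·7 + 11·12·8 = 1489 ≡ 7.
  S = (11, 5, 7) ≠ 0, so r is not a codeword (an error is present).
Step 3: locate the error. For a single error e at position i, S_ℓ = v_i·e·α_i^ℓ, so α_err = S_1/S_0.
  S_0^{−1} = 11^{−1} = 6 (mod 13), so α_err = 5·6 = 30 ≡ 4 = α_3. Error position i = 3.
  Consistency check: S_2/S_1 = 7·8 = 56 ≡ 4 = α_err ✓ (single-error assumption holds).
Step 4: error magnitude e = S_0/v_3 = S_0·∏_{j≠3}(α_3 − α_j) = 11·9 = 99 ≡ 8 (mod 13).
Step 5: correct position 3: c_3 = r_3 − e = 5 − 8 ≡ 10 (mod 13). Hence c = [9, 12, 10, 7, 8].
  Check: interpolating c through the α_i gives m(x) = 5 + 11·x (degree < 2) with m(α_i) = c_i for every i, so c is indeed a codeword.


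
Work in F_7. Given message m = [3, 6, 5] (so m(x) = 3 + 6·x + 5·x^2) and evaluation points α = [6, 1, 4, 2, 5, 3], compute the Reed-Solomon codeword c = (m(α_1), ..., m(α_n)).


c = [2, 0, 2, 0, 4, 3]

Message polynomial: m(x) = 3 + 6·x + 5·x^2 (mod 7).
For each evaluation point α_i, compute m(α_i) mod 7:
  α_1 = 6: Horner steps 5 → 1 → 2, so m(6) = 2.
  α_2 = 1: Horner steps 5 → 4 → 0, so m(1) = 0.
  α_3 = 4: Horner steps 5 → 5 → 2, so m(4) = 2.
  α_4 = 2: Horner steps 5 → 2 → 0, so m(2) = 0.
  α_5 = 5: Horner steps 5 → 3 → 4, so m(5) = 4.
  α_6 = 3: Horner steps 5 → 0 → 3, so m(3) = 3.
Codeword c = [2, 0, 2, 0, 4, 3] ∈ F_7^6.


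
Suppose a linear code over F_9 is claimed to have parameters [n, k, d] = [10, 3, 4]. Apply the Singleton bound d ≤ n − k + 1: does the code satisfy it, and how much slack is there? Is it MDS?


Singleton RHS = n − k + 1 = 8, slack = 4, bound satisfied, not MDS.

Singleton bound: d ≤ n − k + 1.
Here n = 10, k = 3, so n − k + 1 = 8.
Given d = 4, check d ≤ 8: YES.
Slack = (n − k + 1) − d = 4.
The code is NOT MDS (slack = 4 > 0).
Description: the claimed parameters are [10, 3, 4]_9; such a code would be non-MDS.


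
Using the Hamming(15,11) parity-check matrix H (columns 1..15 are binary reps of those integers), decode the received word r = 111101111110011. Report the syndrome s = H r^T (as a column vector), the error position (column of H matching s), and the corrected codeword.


s = (0, 1, 0, 0)^T, error position = 4, corrected codeword c = 111001111110011

Compute s = H r^T mod 2 one row at a time:
  s_1 = 1 + 1 + 1 + 1 + 0 + 0 + 1 + 1 = 6 ≡ 0 (mod 2).
  s_2 = 1 + 0 + 1 + 1 + 0 + 0 + 1 + 1 = 5 ≡ 1 (mod 2).
  s_3 = 1 + 1 + 1 + 1 + 1 + 1 + 1 + 1 = 8 ≡ 0 (mod 2).
  s_4 = 1 + 1 + 0 + 1 + 1 + 1 + 0 + 1 = 6 ≡ 0 (mod 2).
s = (0, 1, 0, 0)^T — this equals column 4 of H (binary 0100), so error is at position 4.
Correct: flip bit 4 of r = 111101111110011 to get c = 111001111110011.


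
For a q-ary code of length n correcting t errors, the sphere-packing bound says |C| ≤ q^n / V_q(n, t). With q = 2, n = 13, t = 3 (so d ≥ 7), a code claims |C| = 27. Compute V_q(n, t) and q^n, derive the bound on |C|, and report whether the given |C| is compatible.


V_q(n, t) = 378, q^n = 8192, Hamming bound = 21, |C| = 27 > bound (violated).

Step 1: Compute V_q(n, t) = Σ_{j=0}^3 C(n, j) (q−1)^j.
  j = 0: C(13,0)·(1)^0 = 1·1 = 1.
  j = 1: C(13,1)·(1)^1 = 13·1 = 13.
  j = 2: C(13,2)·(1)^2 = 78·1 = 78.
  j = 3: C(13,3)·(1)^3 = 286·1 = 286.
  V_q(n, t) = 1 + 13 + 78 + 286 = 378.
Step 2: q^n = 2^13 = 8192.
Step 3: Hamming bound ⌊q^n / V_q(n,t)⌋ = ⌊8192/378⌋ = 21.
Step 4: Compare |C| = 27 to 21: violated.
The claimed |C| lies above the Hamming bound, so no 2-ary code of length 13 with d ≥ 7 can have 27 codewords.


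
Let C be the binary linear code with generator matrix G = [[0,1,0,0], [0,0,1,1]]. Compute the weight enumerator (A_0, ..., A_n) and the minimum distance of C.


Weight distribution: A_0 = 1, A_1 = 1, A_2 = 1, A_3 = 1. Minimum distance d = 1.

Enumerate all 2^2 = 4 messages m ∈ F_2^2.
For each, compute codeword c = mG in F_2^4, then tally its weight.
  m = 00 → c = 0000, weight = 0.
  m = 10 → c = 0100, weight = 1.
  m = 01 → c = 0011, weight = 2.
  m = 11 → c = 0111, weight = 3.
Tally weights:
  weight 0: 1 codewords.
  weight 1: 1 codewords.
  weight 2: 1 codewords.
  weight 3: 1 codewords.
Minimum distance d = smallest w > 0 with A_w > 0 = 1.
Sanity: Σ A_w = 4 = 2^2 = 4 ✓.


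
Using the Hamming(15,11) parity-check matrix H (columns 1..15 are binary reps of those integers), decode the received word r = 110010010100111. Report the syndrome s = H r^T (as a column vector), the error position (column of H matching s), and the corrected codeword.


s = (1, 0, 0, 0)^T, error position = 8, corrected codeword c = 110010000100111

Compute s = H r^T mod 2 one row at a time:
  s_1 = 1 + 0 + 1 + 0 + 0 + 1 + 1 + 1 = 5 ≡ 1 (mod 2).
  s_2 = 0 + 1 + 0 + 0 + 0 + 1 + 1 + 1 = 4 ≡ 0 (mod 2).
  s_3 = 1 + 0 + 0 + 0 + 1 + 0 + 1 + 1 = 4 ≡ 0 (mod 2).
  s_4 = 1 + 0 + 1 + 0 + 0 + 0 + 1 + 1 = 4 ≡ 0 (mod 2).
s = (1, 0, 0, 0)^T — this equals column 8 of H (binary 1000), so error is at position 8.
Correct: flip bit 8 of r = 110010010100111 to get c = 110010000100111.


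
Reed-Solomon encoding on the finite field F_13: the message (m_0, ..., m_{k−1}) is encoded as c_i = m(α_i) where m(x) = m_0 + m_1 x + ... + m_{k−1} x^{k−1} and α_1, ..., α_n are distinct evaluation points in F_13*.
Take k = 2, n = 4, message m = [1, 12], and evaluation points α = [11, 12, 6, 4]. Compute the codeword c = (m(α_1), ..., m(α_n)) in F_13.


c = [3, 2, 8, 10]

Message polynomial: m(x) = 1 + 12·x (mod 13).
For each evaluation point α_i, compute m(α_i) mod 13:
  α_1 = 11: Horner steps 12 → 3, so m(11) = 3.
  α_2 = 12: Horner steps 12 → 2, so m(12) = 2.
  α_3 = 6: Horner steps 12 → 8, so m(6) = 8.
  α_4 = 4: Horner steps 12 → 10, so m(4) = 10.
Codeword c = [3, 2, 8, 10] ∈ F_13^4.


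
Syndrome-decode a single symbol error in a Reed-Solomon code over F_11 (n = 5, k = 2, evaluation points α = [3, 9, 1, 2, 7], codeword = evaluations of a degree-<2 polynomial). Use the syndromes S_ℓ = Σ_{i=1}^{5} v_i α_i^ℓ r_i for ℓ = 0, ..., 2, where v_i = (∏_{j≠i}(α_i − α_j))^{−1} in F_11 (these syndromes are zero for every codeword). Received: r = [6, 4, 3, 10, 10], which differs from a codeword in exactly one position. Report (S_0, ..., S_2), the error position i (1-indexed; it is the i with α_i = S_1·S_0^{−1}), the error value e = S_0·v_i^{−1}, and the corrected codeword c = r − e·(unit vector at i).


S = (10, 4, 6), error at position 5, error magnitude e = 9, c = [6, 4, 3, 10, 1].

Step 1: column multipliers v_i = (∏_{j≠i}(α_i − α_j))^{−1} mod 11.
  i = 1 (α = 3): (3−9)(3−1)(3−2)(3−7) = (−6)·2·1·(−4) = 48 ≡ 4, so v_1 = 4^{−1} = 3 (mod 11).
  i = 2 (α = 9): (9−3)(9−1)(9−2)(9−7) = 6·8·7·2 = 672 ≡ 1, so v_2 = 1^{−1} = 1 (mod 11).
  i = 3 (α = 1): (1−3)(1−9)(1−2)(1−7) = (−2)·(−8)·(−1)·(−6) = 96 ≡ 8, so v_3 = 8^{−1} = 7 (mod 11).
  i = 4 (α = 2): (2−3)(2−9)(2−1)(2−7) = (−1)·(−7)·1·(−5) = −35 ≡ 9, so v_4 = 9^{−1} = 5 (mod 11).
  i = 5 (α = 7): (7−3)(7−9)(7−1)(7−2) = 4·(−2)·6·5 = −240 ≡ 2, so v_5 = 2^{−1} = 6 (mod 11).
  v = [3, 1, 7, 5, 6].
Step 2: syndromes of r = [6, 4, 3, 10, 10] (all sums mod 11).
  S_0 = Σ v_i r_i = 3·6 + 1·4 + 7·3 + 5·10 + 6·10 = 153 ≡ 10.
  S_1 = Σ v_i α_i r_i = 3·3·6 + 1·9·4 + 7·1·3 + 5·2·10 + 6·7·10 = 631 ≡ 4.
  α_i^2 mod 11 = [9, 4, 1, 4, 5].
  S_2 = Σ v_i α_i^2 r_i = 3·9·6 + 1·4·4 + 7·1·3 + 5·4·10 + 6·5·10 = 699 ≡ 6.
  S = (10, 4, 6) ≠ 0, so r is not a codeword (an error is present).
Step 3: locate the error. For a single error e at position i, S_ℓ = v_i·e·α_i^ℓ, so α_err = S_1/S_0.
  S_0^{−1} = 10^{−1} = 10 (mod 11), so α_err = 4·10 = 40 ≡ 7 = α_5. Error position i = 5.
  Consistency check: S_2/S_1 = 6·3 = 18 ≡ 7 = α_err ✓ (single-error assumption holds).
Step 4: error magnitude e = S_0/v_5 = S_0·∏_{j≠5}(α_5 − α_j) = 10·2 = 20 ≡ 9 (mod 11).
Step 5: correct position 5: c_5 = r_5 − e = 10 − 9 ≡ 1 (mod 11). Hence c = [6, 4, 3, 10, 1].
  Check: interpolating c through the α_i gives m(x) = 7 + 7·x (degree < 2) with m(α_i) = c_i for every i, so c is indeed a codeword.
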